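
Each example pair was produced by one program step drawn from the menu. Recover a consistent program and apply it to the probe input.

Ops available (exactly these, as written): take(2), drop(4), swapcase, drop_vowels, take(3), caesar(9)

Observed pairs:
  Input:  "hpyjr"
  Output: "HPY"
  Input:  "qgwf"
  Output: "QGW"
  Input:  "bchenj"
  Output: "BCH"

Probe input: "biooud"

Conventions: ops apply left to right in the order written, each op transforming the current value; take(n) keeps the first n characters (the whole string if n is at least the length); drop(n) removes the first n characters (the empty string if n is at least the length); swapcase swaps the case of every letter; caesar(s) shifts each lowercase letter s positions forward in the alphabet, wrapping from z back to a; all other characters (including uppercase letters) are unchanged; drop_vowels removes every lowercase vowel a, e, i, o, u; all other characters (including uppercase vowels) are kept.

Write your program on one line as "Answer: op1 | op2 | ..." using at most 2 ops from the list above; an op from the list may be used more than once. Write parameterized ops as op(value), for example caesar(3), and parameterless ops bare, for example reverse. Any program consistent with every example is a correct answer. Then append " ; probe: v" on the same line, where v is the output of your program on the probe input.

take(3) | swapcase ; probe: "BIO"

Check, running the answer program on each example:
  "hpyjr" -> "hpy" -> "HPY"
  "qgwf" -> "qgw" -> "QGW"
  "bchenj" -> "bch" -> "BCH"
  probe: "biooud" -> "bio" -> "BIO"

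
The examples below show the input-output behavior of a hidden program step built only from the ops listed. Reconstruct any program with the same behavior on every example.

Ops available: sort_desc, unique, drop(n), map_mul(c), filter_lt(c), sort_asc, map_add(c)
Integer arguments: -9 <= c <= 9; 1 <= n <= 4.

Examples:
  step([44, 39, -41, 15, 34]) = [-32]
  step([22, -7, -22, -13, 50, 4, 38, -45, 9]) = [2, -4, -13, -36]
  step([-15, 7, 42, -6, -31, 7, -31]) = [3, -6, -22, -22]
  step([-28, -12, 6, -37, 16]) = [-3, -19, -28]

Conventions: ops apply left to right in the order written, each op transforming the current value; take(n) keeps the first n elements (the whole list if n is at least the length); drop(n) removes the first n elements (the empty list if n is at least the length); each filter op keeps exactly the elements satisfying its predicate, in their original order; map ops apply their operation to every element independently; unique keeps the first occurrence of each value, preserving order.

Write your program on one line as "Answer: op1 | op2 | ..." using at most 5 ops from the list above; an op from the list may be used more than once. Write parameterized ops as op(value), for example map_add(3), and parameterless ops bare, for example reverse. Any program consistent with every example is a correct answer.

filter_lt(1) | map_add(9) | sort_asc | sort_desc

Check, running the answer program on each example:
  [44, 39, -41, 15, 34] -> [-41] -> [-32] -> [-32] -> [-32]
  [22, -7, -22, -13, 50, 4, 38, -45, 9] -> [-7, -22, -13, -45] -> [2, -13, -4, -36] -> [-36, -13, -4, 2] -> [2, -4, -13, -36]
  [-15, 7, 42, -6, -31, 7, -31] -> [-15, -6, -31, -31] -> [-6, 3, -22, -22] -> [-22, -22, -6, 3] -> [3, -6, -22, -22]
  [-28, -12, 6, -37, 16] -> [-28, -12, -37] -> [-19, -3, -28] -> [-28, -19, -3] -> [-3, -19, -28]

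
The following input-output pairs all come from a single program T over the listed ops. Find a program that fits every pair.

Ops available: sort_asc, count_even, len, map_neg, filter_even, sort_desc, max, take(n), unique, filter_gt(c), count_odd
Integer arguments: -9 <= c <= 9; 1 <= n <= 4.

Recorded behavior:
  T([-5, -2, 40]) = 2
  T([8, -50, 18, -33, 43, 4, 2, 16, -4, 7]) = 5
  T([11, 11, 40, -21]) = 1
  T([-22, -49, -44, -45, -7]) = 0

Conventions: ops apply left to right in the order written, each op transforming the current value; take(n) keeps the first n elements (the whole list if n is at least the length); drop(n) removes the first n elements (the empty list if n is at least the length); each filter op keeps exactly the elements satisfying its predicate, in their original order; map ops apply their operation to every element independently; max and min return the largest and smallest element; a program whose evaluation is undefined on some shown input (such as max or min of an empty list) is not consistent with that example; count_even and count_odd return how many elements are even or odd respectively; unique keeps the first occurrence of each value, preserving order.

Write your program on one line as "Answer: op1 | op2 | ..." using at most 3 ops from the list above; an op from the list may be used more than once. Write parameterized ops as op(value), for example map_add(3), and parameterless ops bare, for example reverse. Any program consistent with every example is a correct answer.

filter_gt(-4) | filter_even | len

Check, running the answer program on each example:
  [-5, -2, 40] -> [-2, 40] -> [-2, 40] -> 2
  [8, -50, 18, -33, 43, 4, 2, 16, -4, 7] -> [8, 18, 43, 4, 2, 16, 7] -> [8, 18, 4, 2, 16] -> 5
  [11, 11, 40, -21] -> [11, 11, 40] -> [40] -> 1
  [-22, -49, -44, -45, -7] -> [] -> [] -> 0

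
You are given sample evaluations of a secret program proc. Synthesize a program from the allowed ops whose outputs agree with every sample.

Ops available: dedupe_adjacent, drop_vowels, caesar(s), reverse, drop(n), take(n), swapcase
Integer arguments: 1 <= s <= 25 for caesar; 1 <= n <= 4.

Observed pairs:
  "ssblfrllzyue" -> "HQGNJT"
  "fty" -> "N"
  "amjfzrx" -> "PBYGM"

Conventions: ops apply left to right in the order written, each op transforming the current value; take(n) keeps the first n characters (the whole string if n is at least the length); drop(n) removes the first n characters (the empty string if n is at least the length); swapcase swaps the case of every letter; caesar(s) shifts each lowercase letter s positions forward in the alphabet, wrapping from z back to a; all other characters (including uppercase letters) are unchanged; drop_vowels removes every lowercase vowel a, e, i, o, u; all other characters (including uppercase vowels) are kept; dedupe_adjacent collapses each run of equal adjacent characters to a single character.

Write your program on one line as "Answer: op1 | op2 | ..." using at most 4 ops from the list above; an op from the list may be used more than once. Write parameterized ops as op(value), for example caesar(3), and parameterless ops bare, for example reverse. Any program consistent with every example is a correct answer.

caesar(15) | drop_vowels | swapcase | dedupe_adjacent

Check, running the answer program on each example:
  "ssblfrllzyue" -> "hhqaugaaonjt" -> "hhqgnjt" -> "HHQGNJT" -> "HQGNJT"
  "fty" -> "uin" -> "n" -> "N" -> "N"
  "amjfzrx" -> "pbyuogm" -> "pbygm" -> "PBYGM" -> "PBYGM"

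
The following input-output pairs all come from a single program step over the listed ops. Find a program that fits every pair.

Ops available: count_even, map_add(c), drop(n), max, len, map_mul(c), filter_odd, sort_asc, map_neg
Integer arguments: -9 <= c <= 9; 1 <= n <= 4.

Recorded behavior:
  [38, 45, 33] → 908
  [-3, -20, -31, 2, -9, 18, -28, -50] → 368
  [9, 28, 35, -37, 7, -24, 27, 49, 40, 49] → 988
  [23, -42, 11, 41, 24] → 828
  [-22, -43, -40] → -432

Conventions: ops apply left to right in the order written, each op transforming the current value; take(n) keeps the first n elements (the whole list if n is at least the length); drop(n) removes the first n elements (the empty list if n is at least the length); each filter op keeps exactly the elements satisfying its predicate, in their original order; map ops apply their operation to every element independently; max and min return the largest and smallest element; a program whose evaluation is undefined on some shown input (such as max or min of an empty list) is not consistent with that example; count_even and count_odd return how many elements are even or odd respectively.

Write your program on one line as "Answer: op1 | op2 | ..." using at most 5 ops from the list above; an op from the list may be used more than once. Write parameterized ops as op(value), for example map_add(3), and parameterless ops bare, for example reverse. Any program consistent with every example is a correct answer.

sort_asc | map_mul(4) | map_mul(5) | map_add(8) | max

Check, running the answer program on each example:
  [38, 45, 33] -> [33, 38, 45] -> [132, 152, 180] -> [660, 760, 900] -> [668, 768, 908] -> 908
  [-3, -20, -31, 2, -9, 18, -28, -50] -> [-50, -31, -28, -20, -9, -3, 2, 18] -> [-200, -124, -112, -80, -36, -12, 8, 72] -> [-1000, -620, -560, -400, -180, -60, 40, 360] -> [-992, -612, -552, -392, -172, -52, 48, 368] -> 368
  [9, 28, 35, -37, 7, -24, 27, 49, 40, 49] -> [-37, -24, 7, 9, 27, 28, 35, 40, 49, 49] -> [-148, -96, 28, 36, 108, 112, 140, 160, 196, 196] -> [-740, -480, 140, 180, 540, 560, 700, 800, 980, 980] -> [-732, -472, 148, 188, 548, 568, 708, 808, 988, 988] -> 988
  [23, -42, 11, 41, 24] -> [-42, 11, 23, 24, 41] -> [-168, 44, 92, 96, 164] -> [-840, 220, 460, 480, 820] -> [-832, 228, 468, 488, 828] -> 828
  [-22, -43, -40] -> [-43, -40, -22] -> [-172, -160, -88] -> [-860, -800, -440] -> [-852, -792, -432] -> -432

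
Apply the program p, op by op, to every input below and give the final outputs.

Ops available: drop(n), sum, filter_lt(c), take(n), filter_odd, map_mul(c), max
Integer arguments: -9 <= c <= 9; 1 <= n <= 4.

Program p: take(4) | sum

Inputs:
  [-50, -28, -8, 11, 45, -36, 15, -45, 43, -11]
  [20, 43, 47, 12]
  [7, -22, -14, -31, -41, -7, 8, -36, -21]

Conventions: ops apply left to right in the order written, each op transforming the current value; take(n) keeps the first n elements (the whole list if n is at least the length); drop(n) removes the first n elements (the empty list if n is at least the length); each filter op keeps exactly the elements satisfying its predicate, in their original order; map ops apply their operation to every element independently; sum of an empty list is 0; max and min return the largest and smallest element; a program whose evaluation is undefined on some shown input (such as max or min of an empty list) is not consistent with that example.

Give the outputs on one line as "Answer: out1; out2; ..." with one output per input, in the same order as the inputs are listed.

-75; 122; -60

Execution, op by op:
  [-50, -28, -8, 11, 45, -36, 15, -45, 43, -11] -> [-50, -28, -8, 11] -> -75
  [20, 43, 47, 12] -> [20, 43, 47, 12] -> 122
  [7, -22, -14, -31, -41, -7, 8, -36, -21] -> [7, -22, -14, -31] -> -60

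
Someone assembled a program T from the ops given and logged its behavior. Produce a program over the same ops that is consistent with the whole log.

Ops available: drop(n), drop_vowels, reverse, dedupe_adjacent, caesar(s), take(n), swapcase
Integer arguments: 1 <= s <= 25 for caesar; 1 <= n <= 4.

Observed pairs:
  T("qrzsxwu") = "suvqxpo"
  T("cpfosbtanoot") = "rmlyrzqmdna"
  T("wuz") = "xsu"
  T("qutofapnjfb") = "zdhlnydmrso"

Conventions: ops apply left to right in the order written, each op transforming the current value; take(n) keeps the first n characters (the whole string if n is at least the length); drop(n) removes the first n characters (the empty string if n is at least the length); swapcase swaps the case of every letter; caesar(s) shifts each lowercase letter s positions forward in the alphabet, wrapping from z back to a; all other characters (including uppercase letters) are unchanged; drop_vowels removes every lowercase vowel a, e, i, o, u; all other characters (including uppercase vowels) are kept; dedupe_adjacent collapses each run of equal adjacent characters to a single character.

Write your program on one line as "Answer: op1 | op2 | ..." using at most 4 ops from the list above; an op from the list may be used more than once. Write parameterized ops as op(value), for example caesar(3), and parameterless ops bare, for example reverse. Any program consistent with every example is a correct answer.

dedupe_adjacent | reverse | caesar(5) | caesar(19)

Check, running the answer program on each example:
  "qrzsxwu" -> "qrzsxwu" -> "uwxszrq" -> "zbcxewv" -> "suvqxpo"
  "cpfosbtanoot" -> "cpfosbtanot" -> "tonatbsofpc" -> "ytsfygxtkuh" -> "rmlyrzqmdna"
  "wuz" -> "wuz" -> "zuw" -> "ezb" -> "xsu"
  "qutofapnjfb" -> "qutofapnjfb" -> "bfjnpafotuq" -> "gkosufktyzv" -> "zdhlnydmrso"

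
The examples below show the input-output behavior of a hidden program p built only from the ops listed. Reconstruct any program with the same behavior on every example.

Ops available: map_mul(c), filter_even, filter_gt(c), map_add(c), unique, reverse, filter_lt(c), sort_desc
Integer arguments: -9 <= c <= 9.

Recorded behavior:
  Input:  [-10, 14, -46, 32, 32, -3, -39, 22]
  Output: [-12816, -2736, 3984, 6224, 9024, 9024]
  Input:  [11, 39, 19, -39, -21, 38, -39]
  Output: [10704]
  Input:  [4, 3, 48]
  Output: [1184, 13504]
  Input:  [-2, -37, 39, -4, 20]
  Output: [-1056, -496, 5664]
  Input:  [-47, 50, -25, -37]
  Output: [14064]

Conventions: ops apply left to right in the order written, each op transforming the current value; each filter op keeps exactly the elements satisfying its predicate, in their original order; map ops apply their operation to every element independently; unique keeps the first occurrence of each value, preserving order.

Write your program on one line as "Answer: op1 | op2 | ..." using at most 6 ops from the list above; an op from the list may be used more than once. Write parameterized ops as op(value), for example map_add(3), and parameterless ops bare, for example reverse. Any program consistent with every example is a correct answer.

map_mul(7) | map_mul(-5) | sort_desc | filter_even | map_add(-8) | map_mul(-8)

Check, running the answer program on each example:
  [-10, 14, -46, 32, 32, -3, -39, 22] -> [-70, 98, -322, 224, 224, -21, -273, 154] -> [350, -490, 1610, -1120, -1120, 105, 1365, -770] -> [1610, 1365, 350, 105, -490, -770, -1120, -1120] -> [1610, 350, -490, -770, -1120, -1120] -> [1602, 342, -498, -778, -1128, -1128] -> [-12816, -2736, 3984, 6224, 9024, 9024]
  [11, 39, 19, -39, -21, 38, -39] -> [77, 273, 133, -273, -147, 266, -273] -> [-385, -1365, -665, 1365, 735, -1330, 1365] -> [1365, 1365, 735, -385, -665, -1330, -1365] -> [-1330] -> [-1338] -> [10704]
  [4, 3, 48] -> [28, 21, 336] -> [-140, -105, -1680] -> [-105, -140, -1680] -> [-140, -1680] -> [-148, -1688] -> [1184, 13504]
  [-2, -37, 39, -4, 20] -> [-14, -259, 273, -28, 140] -> [70, 1295, -1365, 140, -700] -> [1295, 140, 70, -700, -1365] -> [140, 70, -700] -> [132, 62, -708] -> [-1056, -496, 5664]
  [-47, 50, -25, -37] -> [-329, 350, -175, -259] -> [1645, -1750, 875, 1295] -> [1645, 1295, 875, -1750] -> [-1750] -> [-1758] -> [14064]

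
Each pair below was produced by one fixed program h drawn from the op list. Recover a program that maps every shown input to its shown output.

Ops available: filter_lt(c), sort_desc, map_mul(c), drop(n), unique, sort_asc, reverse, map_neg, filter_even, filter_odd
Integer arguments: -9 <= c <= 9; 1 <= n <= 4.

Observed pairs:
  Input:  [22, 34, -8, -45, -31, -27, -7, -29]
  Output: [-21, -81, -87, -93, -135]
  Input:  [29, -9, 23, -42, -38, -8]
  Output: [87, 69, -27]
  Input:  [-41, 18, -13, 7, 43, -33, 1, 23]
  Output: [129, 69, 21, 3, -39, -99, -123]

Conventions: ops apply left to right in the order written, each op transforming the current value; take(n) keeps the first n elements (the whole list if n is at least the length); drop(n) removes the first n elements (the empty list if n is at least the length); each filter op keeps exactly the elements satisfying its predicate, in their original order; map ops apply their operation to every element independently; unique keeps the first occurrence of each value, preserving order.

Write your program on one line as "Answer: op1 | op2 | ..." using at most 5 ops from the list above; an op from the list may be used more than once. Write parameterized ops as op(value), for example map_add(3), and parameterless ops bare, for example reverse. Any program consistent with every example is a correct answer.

filter_odd | map_mul(-3) | sort_asc | map_mul(-1)

Check, running the answer program on each example:
  [22, 34, -8, -45, -31, -27, -7, -29] -> [-45, -31, -27, -7, -29] -> [135, 93, 81, 21, 87] -> [21, 81, 87, 93, 135] -> [-21, -81, -87, -93, -135]
  [29, -9, 23, -42, -38, -8] -> [29, -9, 23] -> [-87, 27, -69] -> [-87, -69, 27] -> [87, 69, -27]
  [-41, 18, -13, 7, 43, -33, 1, 23] -> [-41, -13, 7, 43, -33, 1, 23] -> [123, 39, -21, -129, 99, -3, -69] -> [-129, -69, -21, -3, 39, 99, 123] -> [129, 69, 21, 3, -39, -99, -123]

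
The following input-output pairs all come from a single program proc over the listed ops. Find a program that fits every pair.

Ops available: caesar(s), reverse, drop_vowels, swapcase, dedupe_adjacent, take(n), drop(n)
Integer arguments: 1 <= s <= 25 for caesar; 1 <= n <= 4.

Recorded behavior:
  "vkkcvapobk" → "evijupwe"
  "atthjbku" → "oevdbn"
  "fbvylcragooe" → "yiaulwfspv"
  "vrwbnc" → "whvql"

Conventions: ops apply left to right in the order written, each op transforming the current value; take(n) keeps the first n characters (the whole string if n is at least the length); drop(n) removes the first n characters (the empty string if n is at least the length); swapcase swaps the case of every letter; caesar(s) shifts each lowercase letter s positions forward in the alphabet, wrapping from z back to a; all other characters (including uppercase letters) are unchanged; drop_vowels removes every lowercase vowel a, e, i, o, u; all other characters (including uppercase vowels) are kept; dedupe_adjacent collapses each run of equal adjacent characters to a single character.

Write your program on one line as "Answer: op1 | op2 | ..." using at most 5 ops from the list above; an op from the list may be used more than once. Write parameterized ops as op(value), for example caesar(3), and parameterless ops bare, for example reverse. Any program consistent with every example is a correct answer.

dedupe_adjacent | drop(1) | reverse | caesar(20)

Check, running the answer program on each example:
  "vkkcvapobk" -> "vkcvapobk" -> "kcvapobk" -> "kbopavck" -> "evijupwe"
  "atthjbku" -> "athjbku" -> "thjbku" -> "ukbjht" -> "oevdbn"
  "fbvylcragooe" -> "fbvylcragoe" -> "bvylcragoe" -> "eogarclyvb" -> "yiaulwfspv"
  "vrwbnc" -> "vrwbnc" -> "rwbnc" -> "cnbwr" -> "whvql"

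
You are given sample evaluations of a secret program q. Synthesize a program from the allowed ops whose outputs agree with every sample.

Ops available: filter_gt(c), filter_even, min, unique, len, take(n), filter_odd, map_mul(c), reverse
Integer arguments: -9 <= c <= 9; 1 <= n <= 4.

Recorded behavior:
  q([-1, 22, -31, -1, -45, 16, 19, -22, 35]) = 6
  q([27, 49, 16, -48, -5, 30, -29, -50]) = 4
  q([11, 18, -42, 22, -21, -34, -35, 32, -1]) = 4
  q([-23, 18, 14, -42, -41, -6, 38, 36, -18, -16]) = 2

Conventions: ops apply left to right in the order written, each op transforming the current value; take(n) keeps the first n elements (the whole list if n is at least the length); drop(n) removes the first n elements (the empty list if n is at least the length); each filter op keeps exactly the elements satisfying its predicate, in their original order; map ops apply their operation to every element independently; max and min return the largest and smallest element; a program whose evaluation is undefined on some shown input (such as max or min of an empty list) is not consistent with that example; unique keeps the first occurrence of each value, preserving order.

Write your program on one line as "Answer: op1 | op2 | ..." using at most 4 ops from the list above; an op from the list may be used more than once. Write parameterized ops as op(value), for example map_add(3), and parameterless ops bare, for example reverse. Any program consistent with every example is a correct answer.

reverse | filter_odd | len

Check, running the answer program on each example:
  [-1, 22, -31, -1, -45, 16, 19, -22, 35] -> [35, -22, 19, 16, -45, -1, -31, 22, -1] -> [35, 19, -45, -1, -31, -1] -> 6
  [27, 49, 16, -48, -5, 30, -29, -50] -> [-50, -29, 30, -5, -48, 16, 49, 27] -> [-29, -5, 49, 27] -> 4
  [11, 18, -42, 22, -21, -34, -35, 32, -1] -> [-1, 32, -35, -34, -21, 22, -42, 18, 11] -> [-1, -35, -21, 11] -> 4
  [-23, 18, 14, -42, -41, -6, 38, 36, -18, -16] -> [-16, -18, 36, 38, -6, -41, -42, 14, 18, -23] -> [-41, -23] -> 2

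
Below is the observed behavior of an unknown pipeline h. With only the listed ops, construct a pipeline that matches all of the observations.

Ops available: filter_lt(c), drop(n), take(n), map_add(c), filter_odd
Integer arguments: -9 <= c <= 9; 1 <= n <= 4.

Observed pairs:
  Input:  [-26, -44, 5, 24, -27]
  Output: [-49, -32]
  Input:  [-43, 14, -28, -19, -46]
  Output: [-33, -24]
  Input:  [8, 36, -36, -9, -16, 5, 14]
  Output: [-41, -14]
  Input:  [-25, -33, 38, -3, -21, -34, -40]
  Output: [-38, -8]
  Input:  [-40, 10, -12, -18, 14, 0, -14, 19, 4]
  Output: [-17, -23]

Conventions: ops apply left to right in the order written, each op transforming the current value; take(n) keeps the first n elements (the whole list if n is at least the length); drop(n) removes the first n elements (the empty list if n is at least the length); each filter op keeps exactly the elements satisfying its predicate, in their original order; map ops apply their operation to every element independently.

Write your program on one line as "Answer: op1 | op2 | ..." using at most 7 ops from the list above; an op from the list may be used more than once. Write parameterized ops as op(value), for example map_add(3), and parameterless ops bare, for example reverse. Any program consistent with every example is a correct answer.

drop(1) | filter_lt(-2) | map_add(1) | take(2) | map_add(1) | map_add(-7)

Check, running the answer program on each example:
  [-26, -44, 5, 24, -27] -> [-44, 5, 24, -27] -> [-44, -27] -> [-43, -26] -> [-43, -26] -> [-42, -25] -> [-49, -32]
  [-43, 14, -28, -19, -46] -> [14, -28, -19, -46] -> [-28, -19, -46] -> [-27, -18, -45] -> [-27, -18] -> [-26, -17] -> [-33, -24]
  [8, 36, -36, -9, -16, 5, 14] -> [36, -36, -9, -16, 5, 14] -> [-36, -9, -16] -> [-35, -8, -15] -> [-35, -8] -> [-34, -7] -> [-41, -14]
  [-25, -33, 38, -3, -21, -34, -40] -> [-33, 38, -3, -21, -34, -40] -> [-33, -3, -21, -34, -40] -> [-32, -2, -20, -33, -39] -> [-32, -2] -> [-31, -1] -> [-38, -8]
  [-40, 10, -12, -18, 14, 0, -14, 19, 4] -> [10, -12, -18, 14, 0, -14, 19, 4] -> [-12, -18, -14] -> [-11, -17, -13] -> [-11, -17] -> [-10, -16] -> [-17, -23]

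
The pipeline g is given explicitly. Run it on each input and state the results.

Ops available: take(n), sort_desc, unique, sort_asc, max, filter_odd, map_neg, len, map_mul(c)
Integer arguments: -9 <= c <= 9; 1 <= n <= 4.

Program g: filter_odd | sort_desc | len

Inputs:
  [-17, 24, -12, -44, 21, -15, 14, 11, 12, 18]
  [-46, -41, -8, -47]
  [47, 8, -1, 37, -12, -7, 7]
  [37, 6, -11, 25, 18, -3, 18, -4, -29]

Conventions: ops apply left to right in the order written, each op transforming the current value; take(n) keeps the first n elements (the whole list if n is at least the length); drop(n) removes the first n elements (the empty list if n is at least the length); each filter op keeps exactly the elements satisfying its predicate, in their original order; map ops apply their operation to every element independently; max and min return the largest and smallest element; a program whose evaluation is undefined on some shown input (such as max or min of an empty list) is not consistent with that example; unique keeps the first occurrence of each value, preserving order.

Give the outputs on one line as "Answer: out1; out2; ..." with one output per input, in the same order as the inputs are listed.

4; 2; 5; 5

Execution, op by op:
  [-17, 24, -12, -44, 21, -15, 14, 11, 12, 18] -> [-17, 21, -15, 11] -> [21, 11, -15, -17] -> 4
  [-46, -41, -8, -47] -> [-41, -47] -> [-41, -47] -> 2
  [47, 8, -1, 37, -12, -7, 7] -> [47, -1, 37, -7, 7] -> [47, 37, 7, -1, -7] -> 5
  [37, 6, -11, 25, 18, -3, 18, -4, -29] -> [37, -11, 25, -3, -29] -> [37, 25, -3, -11, -29] -> 5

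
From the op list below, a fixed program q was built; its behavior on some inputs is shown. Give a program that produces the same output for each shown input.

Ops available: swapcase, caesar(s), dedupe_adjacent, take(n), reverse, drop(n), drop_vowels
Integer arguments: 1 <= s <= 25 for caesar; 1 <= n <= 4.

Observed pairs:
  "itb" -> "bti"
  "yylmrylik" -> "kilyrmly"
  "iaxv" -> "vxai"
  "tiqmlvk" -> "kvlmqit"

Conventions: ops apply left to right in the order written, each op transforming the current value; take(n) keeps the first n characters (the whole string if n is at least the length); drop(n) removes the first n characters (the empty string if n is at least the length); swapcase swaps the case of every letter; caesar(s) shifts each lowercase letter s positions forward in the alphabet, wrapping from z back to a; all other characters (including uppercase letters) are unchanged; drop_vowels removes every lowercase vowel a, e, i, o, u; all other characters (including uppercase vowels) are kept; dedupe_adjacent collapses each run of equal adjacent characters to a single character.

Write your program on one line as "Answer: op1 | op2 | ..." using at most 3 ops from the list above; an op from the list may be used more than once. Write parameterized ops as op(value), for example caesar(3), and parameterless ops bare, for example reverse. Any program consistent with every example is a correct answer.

reverse | dedupe_adjacent

Check, running the answer program on each example:
  "itb" -> "bti" -> "bti"
  "yylmrylik" -> "kilyrmlyy" -> "kilyrmly"
  "iaxv" -> "vxai" -> "vxai"
  "tiqmlvk" -> "kvlmqit" -> "kvlmqit"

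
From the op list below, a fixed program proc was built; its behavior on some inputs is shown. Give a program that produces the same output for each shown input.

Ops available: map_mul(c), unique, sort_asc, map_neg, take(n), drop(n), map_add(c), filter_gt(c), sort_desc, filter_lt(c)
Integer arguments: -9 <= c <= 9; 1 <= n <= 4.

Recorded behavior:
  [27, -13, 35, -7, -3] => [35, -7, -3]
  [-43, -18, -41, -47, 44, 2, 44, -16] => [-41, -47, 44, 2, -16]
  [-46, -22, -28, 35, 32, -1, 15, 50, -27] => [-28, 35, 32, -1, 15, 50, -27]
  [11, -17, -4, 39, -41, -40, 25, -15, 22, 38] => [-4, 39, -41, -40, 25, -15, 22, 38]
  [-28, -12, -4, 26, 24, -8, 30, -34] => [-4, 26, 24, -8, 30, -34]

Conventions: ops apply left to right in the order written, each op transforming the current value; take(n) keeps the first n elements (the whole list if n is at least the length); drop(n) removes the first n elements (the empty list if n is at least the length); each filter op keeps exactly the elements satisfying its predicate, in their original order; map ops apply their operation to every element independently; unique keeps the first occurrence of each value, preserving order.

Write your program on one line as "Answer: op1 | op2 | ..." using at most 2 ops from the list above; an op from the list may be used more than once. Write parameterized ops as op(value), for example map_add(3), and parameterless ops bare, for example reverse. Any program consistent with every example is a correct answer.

unique | drop(2)

Check, running the answer program on each example:
  [27, -13, 35, -7, -3] -> [27, -13, 35, -7, -3] -> [35, -7, -3]
  [-43, -18, -41, -47, 44, 2, 44, -16] -> [-43, -18, -41, -47, 44, 2, -16] -> [-41, -47, 44, 2, -16]
  [-46, -22, -28, 35, 32, -1, 15, 50, -27] -> [-46, -22, -28, 35, 32, -1, 15, 50, -27] -> [-28, 35, 32, -1, 15, 50, -27]
  [11, -17, -4, 39, -41, -40, 25, -15, 22, 38] -> [11, -17, -4, 39, -41, -40, 25, -15, 22, 38] -> [-4, 39, -41, -40, 25, -15, 22, 38]
  [-28, -12, -4, 26, 24, -8, 30, -34] -> [-28, -12, -4, 26, 24, -8, 30, -34] -> [-4, 26, 24, -8, 30, -34]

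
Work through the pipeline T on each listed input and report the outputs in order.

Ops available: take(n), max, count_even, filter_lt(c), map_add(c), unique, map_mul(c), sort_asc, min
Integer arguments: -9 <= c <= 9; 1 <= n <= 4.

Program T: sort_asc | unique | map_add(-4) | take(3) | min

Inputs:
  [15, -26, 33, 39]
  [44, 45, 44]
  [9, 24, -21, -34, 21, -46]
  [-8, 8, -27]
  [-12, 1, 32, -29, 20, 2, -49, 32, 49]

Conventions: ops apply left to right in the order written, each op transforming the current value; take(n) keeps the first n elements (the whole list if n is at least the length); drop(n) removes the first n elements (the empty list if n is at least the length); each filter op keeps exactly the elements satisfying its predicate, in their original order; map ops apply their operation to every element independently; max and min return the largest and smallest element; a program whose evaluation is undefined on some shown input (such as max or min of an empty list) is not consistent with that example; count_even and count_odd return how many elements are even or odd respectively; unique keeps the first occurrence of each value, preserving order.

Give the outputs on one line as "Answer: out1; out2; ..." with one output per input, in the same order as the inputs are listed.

-30; 40; -50; -31; -53

Execution, op by op:
  [15, -26, 33, 39] -> [-26, 15, 33, 39] -> [-26, 15, 33, 39] -> [-30, 11, 29, 35] -> [-30, 11, 29] -> -30
  [44, 45, 44] -> [44, 44, 45] -> [44, 45] -> [40, 41] -> [40, 41] -> 40
  [9, 24, -21, -34, 21, -46] -> [-46, -34, -21, 9, 21, 24] -> [-46, -34, -21, 9, 21, 24] -> [-50, -38, -25, 5, 17, 20] -> [-50, -38, -25] -> -50
  [-8, 8, -27] -> [-27, -8, 8] -> [-27, -8, 8] -> [-31, -12, 4] -> [-31, -12, 4] -> -31
  [-12, 1, 32, -29, 20, 2, -49, 32, 49] -> [-49, -29, -12, 1, 2, 20, 32, 32, 49] -> [-49, -29, -12, 1, 2, 20, 32, 49] -> [-53, -33, -16, -3, -2, 16, 28, 45] -> [-53, -33, -16] -> -53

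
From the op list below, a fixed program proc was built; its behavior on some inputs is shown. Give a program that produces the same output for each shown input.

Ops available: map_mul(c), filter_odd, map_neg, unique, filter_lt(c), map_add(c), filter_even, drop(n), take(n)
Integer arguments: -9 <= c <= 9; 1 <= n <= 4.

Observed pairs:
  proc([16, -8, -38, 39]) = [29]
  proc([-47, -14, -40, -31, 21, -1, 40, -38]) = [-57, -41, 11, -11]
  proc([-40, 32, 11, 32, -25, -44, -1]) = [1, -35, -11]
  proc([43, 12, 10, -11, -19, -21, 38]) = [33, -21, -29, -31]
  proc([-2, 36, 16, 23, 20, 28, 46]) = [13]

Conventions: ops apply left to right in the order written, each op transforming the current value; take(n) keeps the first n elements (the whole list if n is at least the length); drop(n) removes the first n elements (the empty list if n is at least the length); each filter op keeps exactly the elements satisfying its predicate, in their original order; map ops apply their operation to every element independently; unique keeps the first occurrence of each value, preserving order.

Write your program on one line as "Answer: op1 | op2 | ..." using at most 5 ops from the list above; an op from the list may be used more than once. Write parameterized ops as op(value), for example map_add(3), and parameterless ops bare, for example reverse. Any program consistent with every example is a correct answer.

map_add(-6) | unique | map_add(-4) | filter_odd

Check, running the answer program on each example:
  [16, -8, -38, 39] -> [10, -14, -44, 33] -> [10, -14, -44, 33] -> [6, -18, -48, 29] -> [29]
  [-47, -14, -40, -31, 21, -1, 40, -38] -> [-53, -20, -46, -37, 15, -7, 34, -44] -> [-53, -20, -46, -37, 15, -7, 34, -44] -> [-57, -24, -50, -41, 11, -11, 30, -48] -> [-57, -41, 11, -11]
  [-40, 32, 11, 32, -25, -44, -1] -> [-46, 26, 5, 26, -31, -50, -7] -> [-46, 26, 5, -31, -50, -7] -> [-50, 22, 1, -35, -54, -11] -> [1, -35, -11]
  [43, 12, 10, -11, -19, -21, 38] -> [37, 6, 4, -17, -25, -27, 32] -> [37, 6, 4, -17, -25, -27, 32] -> [33, 2, 0, -21, -29, -31, 28] -> [33, -21, -29, -31]
  [-2, 36, 16, 23, 20, 28, 46] -> [-8, 30, 10, 17, 14, 22, 40] -> [-8, 30, 10, 17, 14, 22, 40] -> [-12, 26, 6, 13, 10, 18, 36] -> [13]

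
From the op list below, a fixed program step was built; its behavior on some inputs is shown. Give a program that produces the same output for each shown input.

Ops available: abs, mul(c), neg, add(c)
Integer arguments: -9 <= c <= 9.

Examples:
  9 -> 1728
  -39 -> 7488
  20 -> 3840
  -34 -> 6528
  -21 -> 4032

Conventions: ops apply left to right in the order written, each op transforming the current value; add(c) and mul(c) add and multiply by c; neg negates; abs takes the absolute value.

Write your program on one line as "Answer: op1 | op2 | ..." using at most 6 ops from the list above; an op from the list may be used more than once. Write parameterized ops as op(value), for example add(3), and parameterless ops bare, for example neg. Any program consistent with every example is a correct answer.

mul(6) | mul(-8) | neg | abs | mul(4)

Check, running the answer program on each example:
  9 -> 54 -> -432 -> 432 -> 432 -> 1728
  -39 -> -234 -> 1872 -> -1872 -> 1872 -> 7488
  20 -> 120 -> -960 -> 960 -> 960 -> 3840
  -34 -> -204 -> 1632 -> -1632 -> 1632 -> 6528
  -21 -> -126 -> 1008 -> -1008 -> 1008 -> 4032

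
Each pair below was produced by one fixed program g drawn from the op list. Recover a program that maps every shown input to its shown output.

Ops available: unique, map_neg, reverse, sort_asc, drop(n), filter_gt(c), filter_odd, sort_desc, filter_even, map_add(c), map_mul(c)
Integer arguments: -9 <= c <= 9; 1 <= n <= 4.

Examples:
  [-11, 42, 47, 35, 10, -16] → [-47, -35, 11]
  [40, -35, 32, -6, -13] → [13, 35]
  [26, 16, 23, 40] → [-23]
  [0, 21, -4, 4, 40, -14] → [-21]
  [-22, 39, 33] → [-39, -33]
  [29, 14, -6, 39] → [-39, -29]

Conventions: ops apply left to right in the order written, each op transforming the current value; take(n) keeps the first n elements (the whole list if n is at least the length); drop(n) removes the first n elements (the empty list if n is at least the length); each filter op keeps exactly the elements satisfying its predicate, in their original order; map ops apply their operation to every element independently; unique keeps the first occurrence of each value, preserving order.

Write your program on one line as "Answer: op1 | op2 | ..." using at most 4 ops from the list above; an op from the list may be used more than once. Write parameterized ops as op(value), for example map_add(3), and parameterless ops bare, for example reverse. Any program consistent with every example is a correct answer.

filter_odd | sort_desc | map_neg

Check, running the answer program on each example:
  [-11, 42, 47, 35, 10, -16] -> [-11, 47, 35] -> [47, 35, -11] -> [-47, -35, 11]
  [40, -35, 32, -6, -13] -> [-35, -13] -> [-13, -35] -> [13, 35]
  [26, 16, 23, 40] -> [23] -> [23] -> [-23]
  [0, 21, -4, 4, 40, -14] -> [21] -> [21] -> [-21]
  [-22, 39, 33] -> [39, 33] -> [39, 33] -> [-39, -33]
  [29, 14, -6, 39] -> [29, 39] -> [39, 29] -> [-39, -29]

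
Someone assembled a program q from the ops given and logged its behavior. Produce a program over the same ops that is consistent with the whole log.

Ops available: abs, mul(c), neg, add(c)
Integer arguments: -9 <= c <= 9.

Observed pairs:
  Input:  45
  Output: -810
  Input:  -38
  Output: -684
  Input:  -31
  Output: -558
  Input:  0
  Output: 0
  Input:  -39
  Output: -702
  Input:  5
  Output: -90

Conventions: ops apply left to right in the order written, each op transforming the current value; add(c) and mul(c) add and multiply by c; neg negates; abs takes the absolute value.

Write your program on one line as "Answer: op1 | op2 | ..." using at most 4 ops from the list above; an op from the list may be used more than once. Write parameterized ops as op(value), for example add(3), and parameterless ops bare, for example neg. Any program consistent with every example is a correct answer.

abs | mul(-6) | abs | mul(-3)

Check, running the answer program on each example:
  45 -> 45 -> -270 -> 270 -> -810
  -38 -> 38 -> -228 -> 228 -> -684
  -31 -> 31 -> -186 -> 186 -> -558
  0 -> 0 -> 0 -> 0 -> 0
  -39 -> 39 -> -234 -> 234 -> -702
  5 -> 5 -> -30 -> 30 -> -90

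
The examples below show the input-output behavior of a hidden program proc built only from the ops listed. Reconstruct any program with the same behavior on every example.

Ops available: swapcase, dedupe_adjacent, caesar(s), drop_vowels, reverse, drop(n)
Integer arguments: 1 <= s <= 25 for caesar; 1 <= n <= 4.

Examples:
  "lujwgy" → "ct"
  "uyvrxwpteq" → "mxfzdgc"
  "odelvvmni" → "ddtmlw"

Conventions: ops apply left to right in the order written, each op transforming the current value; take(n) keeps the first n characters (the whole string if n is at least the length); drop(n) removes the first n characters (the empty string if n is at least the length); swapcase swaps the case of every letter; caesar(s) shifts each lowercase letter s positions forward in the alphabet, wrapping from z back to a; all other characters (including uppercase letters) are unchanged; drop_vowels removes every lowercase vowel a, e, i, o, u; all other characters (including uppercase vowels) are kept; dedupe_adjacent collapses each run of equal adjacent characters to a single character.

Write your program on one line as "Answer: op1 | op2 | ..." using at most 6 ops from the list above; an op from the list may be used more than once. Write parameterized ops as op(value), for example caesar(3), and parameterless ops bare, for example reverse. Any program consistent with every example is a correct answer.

caesar(21) | reverse | drop_vowels | caesar(13) | drop_vowels | drop(1)

Check, running the answer program on each example:
  "lujwgy" -> "gperbt" -> "tbrepg" -> "tbrpg" -> "goect" -> "gct" -> "ct"
  "uyvrxwpteq" -> "ptqmsrkozl" -> "lzokrsmqtp" -> "lzkrsmqtp" -> "ymxefzdgc" -> "ymxfzdgc" -> "mxfzdgc"
  "odelvvmni" -> "jyzgqqhid" -> "dihqqgzyj" -> "dhqqgzyj" -> "quddtmlw" -> "qddtmlw" -> "ddtmlw"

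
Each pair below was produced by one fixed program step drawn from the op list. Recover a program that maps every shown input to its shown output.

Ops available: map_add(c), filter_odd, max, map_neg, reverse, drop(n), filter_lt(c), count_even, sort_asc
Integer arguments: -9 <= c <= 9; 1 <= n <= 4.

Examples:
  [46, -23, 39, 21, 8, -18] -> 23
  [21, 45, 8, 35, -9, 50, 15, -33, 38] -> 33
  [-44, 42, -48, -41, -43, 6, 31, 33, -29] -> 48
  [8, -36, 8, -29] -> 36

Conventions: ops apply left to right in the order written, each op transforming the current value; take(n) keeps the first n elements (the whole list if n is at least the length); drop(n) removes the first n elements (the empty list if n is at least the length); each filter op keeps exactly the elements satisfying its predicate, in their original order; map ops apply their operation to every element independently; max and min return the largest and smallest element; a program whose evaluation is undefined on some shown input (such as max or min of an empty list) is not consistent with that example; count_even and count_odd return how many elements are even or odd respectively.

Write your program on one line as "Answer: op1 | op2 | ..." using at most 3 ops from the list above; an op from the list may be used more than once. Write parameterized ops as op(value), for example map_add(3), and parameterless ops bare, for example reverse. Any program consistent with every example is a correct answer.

filter_lt(-1) | map_neg | max

Check, running the answer program on each example:
  [46, -23, 39, 21, 8, -18] -> [-23, -18] -> [23, 18] -> 23
  [21, 45, 8, 35, -9, 50, 15, -33, 38] -> [-9, -33] -> [9, 33] -> 33
  [-44, 42, -48, -41, -43, 6, 31, 33, -29] -> [-44, -48, -41, -43, -29] -> [44, 48, 41, 43, 29] -> 48
  [8, -36, 8, -29] -> [-36, -29] -> [36, 29] -> 36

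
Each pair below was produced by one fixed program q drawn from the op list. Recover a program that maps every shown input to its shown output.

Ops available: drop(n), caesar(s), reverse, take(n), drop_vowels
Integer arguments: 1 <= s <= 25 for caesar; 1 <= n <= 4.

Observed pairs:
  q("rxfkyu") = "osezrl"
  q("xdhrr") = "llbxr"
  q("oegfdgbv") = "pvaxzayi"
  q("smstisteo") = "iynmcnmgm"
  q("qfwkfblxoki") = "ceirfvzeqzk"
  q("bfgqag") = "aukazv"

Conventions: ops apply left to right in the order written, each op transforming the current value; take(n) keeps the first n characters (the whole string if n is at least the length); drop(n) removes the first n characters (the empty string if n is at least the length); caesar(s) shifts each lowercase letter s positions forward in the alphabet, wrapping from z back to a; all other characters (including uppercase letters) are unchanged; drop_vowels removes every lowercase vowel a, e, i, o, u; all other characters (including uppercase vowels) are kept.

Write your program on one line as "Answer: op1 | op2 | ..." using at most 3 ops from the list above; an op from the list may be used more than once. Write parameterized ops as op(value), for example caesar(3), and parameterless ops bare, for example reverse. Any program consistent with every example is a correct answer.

reverse | caesar(20)

Check, running the answer program on each example:
  "rxfkyu" -> "uykfxr" -> "osezrl"
  "xdhrr" -> "rrhdx" -> "llbxr"
  "oegfdgbv" -> "vbgdfgeo" -> "pvaxzayi"
  "smstisteo" -> "oetsitsms" -> "iynmcnmgm"
  "qfwkfblxoki" -> "ikoxlbfkwfq" -> "ceirfvzeqzk"
  "bfgqag" -> "gaqgfb" -> "aukazv"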